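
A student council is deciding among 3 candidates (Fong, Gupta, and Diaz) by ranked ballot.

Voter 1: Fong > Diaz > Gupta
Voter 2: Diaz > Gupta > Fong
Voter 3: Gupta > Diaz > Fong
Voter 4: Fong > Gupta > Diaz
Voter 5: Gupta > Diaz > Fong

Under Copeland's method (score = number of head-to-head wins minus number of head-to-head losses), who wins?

Gupta

Pairwise results:
  Fong vs Gupta: Gupta wins 3–2.
  Fong vs Diaz: Diaz wins 3–2.
  Gupta vs Diaz: Gupta wins 3–2.
Copeland scores (wins − losses):
  Fong: 0 − 2 = -2
  Gupta: 2 − 0 = 2
  Diaz: 1 − 1 = 0
Gupta has the best Copeland score.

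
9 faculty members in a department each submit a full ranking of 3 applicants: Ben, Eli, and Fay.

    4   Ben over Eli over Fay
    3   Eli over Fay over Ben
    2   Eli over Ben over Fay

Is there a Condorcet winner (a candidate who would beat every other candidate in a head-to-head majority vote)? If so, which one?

Eli

Head-to-head results (9 voters total):
Ben vs Eli: Eli wins 5–4.
Ben vs Fay: Ben wins 6–3.
Eli vs Fay: Eli wins 9–0.
Eli beats each rival — Ben (5–4), Fay (9–0) — so Eli is the Condorcet winner.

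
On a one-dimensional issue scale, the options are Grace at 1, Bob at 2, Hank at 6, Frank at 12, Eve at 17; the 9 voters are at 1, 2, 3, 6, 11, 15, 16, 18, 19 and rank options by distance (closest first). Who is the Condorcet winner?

Frank

With single-peaked preferences on a line, the Condorcet winner is the candidate closest to the median voter.
The median voter (position 11) is closest to Frank at 12.
Check: Frank vs Hank — voters closer to Frank: 5 of 9.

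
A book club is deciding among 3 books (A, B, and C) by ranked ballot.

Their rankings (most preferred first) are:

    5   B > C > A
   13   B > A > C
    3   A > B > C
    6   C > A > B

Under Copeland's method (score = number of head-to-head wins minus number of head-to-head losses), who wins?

Pairwise results:
  A vs B: B wins 18–9.
  A vs C: A wins 16–11.
  B vs C: B wins 21–6.
Copeland scores (wins − losses):
  A: 1 − 1 = 0
  B: 2 − 0 = 2
  C: 0 − 2 = -2
B has the best Copeland score.

B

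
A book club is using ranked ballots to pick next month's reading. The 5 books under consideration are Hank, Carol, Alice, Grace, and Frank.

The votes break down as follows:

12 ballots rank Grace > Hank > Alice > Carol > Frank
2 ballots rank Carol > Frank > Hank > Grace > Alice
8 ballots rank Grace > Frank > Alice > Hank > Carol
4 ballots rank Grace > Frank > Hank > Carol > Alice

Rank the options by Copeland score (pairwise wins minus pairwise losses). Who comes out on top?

Grace

Pairwise results:
  Hank vs Carol: Hank wins 24–2.
  Hank vs Alice: Hank wins 18–8.
  Hank vs Grace: Grace wins 24–2.
  Hank vs Frank: Frank wins 14–12.
  Carol vs Alice: Alice wins 20–6.
  Carol vs Grace: Grace wins 24–2.
  Carol vs Frank: Carol wins 14–12.
  Alice vs Grace: Grace wins 26–0.
  Alice vs Frank: Frank wins 14–12.
  Grace vs Frank: Grace wins 24–2.
Copeland scores (wins − losses):
  Hank: 2 − 2 = 0
  Carol: 1 − 3 = -2
  Alice: 1 − 3 = -2
  Grace: 4 − 0 = 4
  Frank: 2 − 2 = 0
Grace has the best Copeland score.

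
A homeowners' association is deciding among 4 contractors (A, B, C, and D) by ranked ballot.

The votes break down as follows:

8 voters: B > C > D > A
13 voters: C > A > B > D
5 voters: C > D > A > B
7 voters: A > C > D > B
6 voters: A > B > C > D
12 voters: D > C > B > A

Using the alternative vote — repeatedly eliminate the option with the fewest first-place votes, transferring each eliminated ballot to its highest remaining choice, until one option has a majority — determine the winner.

C

Round 1: C 18, A 13, D 12, B 8. B has the fewest and is eliminated.
Round 2: C 26, A 13, D 12. C has a majority.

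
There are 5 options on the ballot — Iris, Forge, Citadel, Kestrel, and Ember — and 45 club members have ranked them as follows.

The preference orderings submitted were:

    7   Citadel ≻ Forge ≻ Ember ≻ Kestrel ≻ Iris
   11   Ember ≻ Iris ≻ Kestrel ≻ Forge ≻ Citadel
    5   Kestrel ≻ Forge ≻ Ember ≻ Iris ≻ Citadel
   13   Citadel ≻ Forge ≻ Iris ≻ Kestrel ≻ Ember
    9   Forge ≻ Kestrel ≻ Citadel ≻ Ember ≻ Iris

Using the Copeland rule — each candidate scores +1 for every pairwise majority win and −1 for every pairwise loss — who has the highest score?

Pairwise results:
  Iris vs Forge: Forge wins 34–11.
  Iris vs Citadel: Citadel wins 29–16.
  Iris vs Kestrel: Iris wins 24–21.
  Iris vs Ember: Ember wins 32–13.
  Forge vs Citadel: Forge wins 25–20.
  Forge vs Kestrel: Forge wins 29–16.
  Forge vs Ember: Forge wins 34–11.
  Citadel vs Kestrel: Kestrel wins 25–20.
  Citadel vs Ember: Citadel wins 29–16.
  Kestrel vs Ember: Kestrel wins 27–18.
Copeland scores (wins − losses):
  Iris: 1 − 3 = -2
  Forge: 4 − 0 = 4
  Citadel: 2 − 2 = 0
  Kestrel: 2 − 2 = 0
  Ember: 1 − 3 = -2
Forge has the best Copeland score.

Forge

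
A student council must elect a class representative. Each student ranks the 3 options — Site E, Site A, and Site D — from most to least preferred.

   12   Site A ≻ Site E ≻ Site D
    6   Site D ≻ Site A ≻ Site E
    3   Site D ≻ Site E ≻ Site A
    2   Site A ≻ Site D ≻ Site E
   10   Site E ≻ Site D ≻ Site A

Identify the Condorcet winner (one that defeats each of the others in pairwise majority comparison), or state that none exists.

There is no Condorcet winner

Head-to-head results (33 voters total):
Site E vs Site A: Site A wins 20–13.
Site E vs Site D: Site E wins 22–11.
Site A vs Site D: Site D wins 19–14.
No candidate beats all others: Site E beats Site D beats Site A beats Site E, a majority cycle.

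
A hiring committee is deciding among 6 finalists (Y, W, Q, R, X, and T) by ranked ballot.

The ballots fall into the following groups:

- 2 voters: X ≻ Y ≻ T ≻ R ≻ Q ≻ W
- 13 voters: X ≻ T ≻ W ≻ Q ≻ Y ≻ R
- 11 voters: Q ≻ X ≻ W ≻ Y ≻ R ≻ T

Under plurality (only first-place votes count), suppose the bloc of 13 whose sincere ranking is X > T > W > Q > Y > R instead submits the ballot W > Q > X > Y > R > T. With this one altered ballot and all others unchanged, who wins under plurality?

First-place totals with the altered ballot: Y 0, W 13, Q 11, R 0, X 2, T 0.
The switch changes the winner from X to W.

W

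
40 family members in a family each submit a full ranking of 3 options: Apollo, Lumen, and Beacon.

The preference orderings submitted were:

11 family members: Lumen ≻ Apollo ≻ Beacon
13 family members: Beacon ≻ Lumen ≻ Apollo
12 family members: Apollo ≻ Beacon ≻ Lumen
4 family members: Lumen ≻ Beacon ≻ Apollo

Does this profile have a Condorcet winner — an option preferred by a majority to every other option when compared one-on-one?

Head-to-head results (40 voters total):
Apollo vs Lumen: Lumen wins 28–12.
Apollo vs Beacon: Apollo wins 23–17.
Lumen vs Beacon: Beacon wins 25–15.
No candidate beats all others: Apollo beats Beacon beats Lumen beats Apollo, a majority cycle.

No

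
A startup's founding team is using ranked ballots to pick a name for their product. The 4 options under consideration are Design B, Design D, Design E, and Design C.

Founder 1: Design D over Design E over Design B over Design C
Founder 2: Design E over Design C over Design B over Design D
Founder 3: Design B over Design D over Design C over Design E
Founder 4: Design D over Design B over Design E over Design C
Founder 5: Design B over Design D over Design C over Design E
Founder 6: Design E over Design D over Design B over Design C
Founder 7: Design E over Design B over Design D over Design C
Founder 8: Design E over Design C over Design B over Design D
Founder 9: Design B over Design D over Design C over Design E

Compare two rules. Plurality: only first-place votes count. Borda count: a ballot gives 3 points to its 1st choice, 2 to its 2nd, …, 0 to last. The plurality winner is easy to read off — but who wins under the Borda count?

Plurality first-place counts: Design B 3, Design D 2, Design E 4, Design C 0 → Design E.
Borda totals: Design B 17, Design D 15, Design E 15, Design C 7 → Design B.

Design B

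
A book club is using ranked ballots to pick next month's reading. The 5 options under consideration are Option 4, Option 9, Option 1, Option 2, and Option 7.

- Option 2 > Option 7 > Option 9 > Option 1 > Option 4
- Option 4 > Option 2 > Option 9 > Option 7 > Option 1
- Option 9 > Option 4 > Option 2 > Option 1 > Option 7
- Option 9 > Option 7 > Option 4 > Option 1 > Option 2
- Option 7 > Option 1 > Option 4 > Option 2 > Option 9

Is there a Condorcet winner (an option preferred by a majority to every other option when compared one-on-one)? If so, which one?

There is no Condorcet winner

Head-to-head results (5 voters total):
Option 4 vs Option 9: Option 9 wins 3–2.
Option 4 vs Option 1: Option 4 wins 3–2.
Option 4 vs Option 2: Option 4 wins 4–1.
Option 4 vs Option 7: Option 7 wins 3–2.
Option 9 vs Option 1: Option 9 wins 4–1.
Option 9 vs Option 2: Option 2 wins 3–2.
Option 9 vs Option 7: Option 9 wins 3–2.
Option 1 vs Option 2: Option 2 wins 3–2.
Option 1 vs Option 7: Option 7 wins 4–1.
Option 2 vs Option 7: Option 2 wins 3–2.
No candidate beats all others: Option 4 beats Option 2 beats Option 9 beats Option 4, a majority cycle.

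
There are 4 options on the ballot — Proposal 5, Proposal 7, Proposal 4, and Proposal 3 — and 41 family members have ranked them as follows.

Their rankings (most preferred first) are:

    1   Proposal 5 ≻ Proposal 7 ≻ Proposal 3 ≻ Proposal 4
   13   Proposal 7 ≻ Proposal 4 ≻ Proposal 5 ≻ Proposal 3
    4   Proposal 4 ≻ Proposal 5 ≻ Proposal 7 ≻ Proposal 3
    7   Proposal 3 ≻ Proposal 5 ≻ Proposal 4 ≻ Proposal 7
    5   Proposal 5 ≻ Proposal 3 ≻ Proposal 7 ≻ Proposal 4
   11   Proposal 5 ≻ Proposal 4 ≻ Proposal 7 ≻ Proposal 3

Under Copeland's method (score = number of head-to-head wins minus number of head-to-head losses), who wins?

Proposal 5

Pairwise results:
  Proposal 5 vs Proposal 7: Proposal 5 wins 28–13.
  Proposal 5 vs Proposal 4: Proposal 5 wins 24–17.
  Proposal 5 vs Proposal 3: Proposal 5 wins 34–7.
  Proposal 7 vs Proposal 4: Proposal 4 wins 22–19.
  Proposal 7 vs Proposal 3: Proposal 7 wins 29–12.
  Proposal 4 vs Proposal 3: Proposal 4 wins 28–13.
Copeland scores (wins − losses):
  Proposal 5: 3 − 0 = 3
  Proposal 7: 1 − 2 = -1
  Proposal 4: 2 − 1 = 1
  Proposal 3: 0 − 3 = -3
Proposal 5 has the best Copeland score.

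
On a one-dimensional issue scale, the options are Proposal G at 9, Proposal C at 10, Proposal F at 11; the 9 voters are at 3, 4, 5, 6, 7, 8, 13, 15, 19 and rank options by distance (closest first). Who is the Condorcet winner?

Proposal G

With single-peaked preferences on a line, the Condorcet winner is the candidate closest to the median voter.
The median voter (position 7) is closest to Proposal G at 9.
Check: Proposal G vs Proposal C — voters closer to Proposal G: 6 of 9.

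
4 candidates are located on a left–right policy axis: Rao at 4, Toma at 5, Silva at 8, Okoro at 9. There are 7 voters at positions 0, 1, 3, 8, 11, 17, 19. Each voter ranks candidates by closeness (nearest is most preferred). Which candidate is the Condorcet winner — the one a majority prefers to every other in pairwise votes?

With single-peaked preferences on a line, the Condorcet winner is the candidate closest to the median voter.
The median voter (position 8) is closest to Silva at 8.
Check: Silva vs Toma — voters closer to Silva: 4 of 7.

Silva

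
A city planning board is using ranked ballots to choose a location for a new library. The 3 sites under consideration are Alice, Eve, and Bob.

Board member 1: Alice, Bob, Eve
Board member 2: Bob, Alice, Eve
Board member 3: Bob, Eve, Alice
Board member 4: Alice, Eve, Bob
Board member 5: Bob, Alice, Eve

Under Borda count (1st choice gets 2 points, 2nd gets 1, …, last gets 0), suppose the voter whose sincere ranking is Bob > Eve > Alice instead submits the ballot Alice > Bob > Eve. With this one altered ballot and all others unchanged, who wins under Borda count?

Alice

Borda totals with the altered ballot: Alice 8, Eve 1, Bob 6.
The switch changes the winner from Bob to Alice.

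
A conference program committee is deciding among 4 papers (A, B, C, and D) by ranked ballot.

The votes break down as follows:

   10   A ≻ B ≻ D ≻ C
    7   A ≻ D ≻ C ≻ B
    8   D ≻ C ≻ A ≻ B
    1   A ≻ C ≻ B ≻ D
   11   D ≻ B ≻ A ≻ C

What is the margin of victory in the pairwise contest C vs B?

Ballots ranking C above B: 7+8+1 = 16.
Ballots ranking B above C: 10+11 = 21.
B wins 21–16, a margin of 5.

5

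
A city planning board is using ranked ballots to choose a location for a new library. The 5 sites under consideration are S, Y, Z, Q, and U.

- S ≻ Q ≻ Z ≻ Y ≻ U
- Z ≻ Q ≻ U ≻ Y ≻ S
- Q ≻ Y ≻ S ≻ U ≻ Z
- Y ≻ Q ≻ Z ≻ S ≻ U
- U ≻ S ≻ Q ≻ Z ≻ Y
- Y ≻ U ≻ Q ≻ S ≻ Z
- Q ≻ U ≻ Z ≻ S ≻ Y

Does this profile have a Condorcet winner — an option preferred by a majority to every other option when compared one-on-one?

Yes

Head-to-head results (7 voters total):
S vs Y: Y wins 4–3.
S vs Z: S wins 4–3.
S vs Q: Q wins 5–2.
S vs U: U wins 4–3.
Y vs Z: Z wins 4–3.
Y vs Q: Q wins 5–2.
Y vs U: Y wins 4–3.
Z vs Q: Q wins 6–1.
Z vs U: U wins 4–3.
Q vs U: Q wins 5–2.
Q beats each rival — S (5–2), Y (5–2), Z (6–1), U (5–2) — so Q is the Condorcet winner.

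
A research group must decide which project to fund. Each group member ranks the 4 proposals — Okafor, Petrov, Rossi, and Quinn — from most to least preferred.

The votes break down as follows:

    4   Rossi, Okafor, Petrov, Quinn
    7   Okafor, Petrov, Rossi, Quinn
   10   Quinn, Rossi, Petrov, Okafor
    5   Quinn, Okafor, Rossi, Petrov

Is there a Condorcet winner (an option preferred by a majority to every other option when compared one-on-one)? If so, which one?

Quinn

Head-to-head results (26 voters total):
Okafor vs Petrov: Okafor wins 16–10.
Okafor vs Rossi: Rossi wins 14–12.
Okafor vs Quinn: Quinn wins 15–11.
Petrov vs Rossi: Rossi wins 19–7.
Petrov vs Quinn: Quinn wins 15–11.
Rossi vs Quinn: Quinn wins 15–11.
Quinn beats each rival — Okafor (15–11), Petrov (15–11), Rossi (15–11) — so Quinn is the Condorcet winner.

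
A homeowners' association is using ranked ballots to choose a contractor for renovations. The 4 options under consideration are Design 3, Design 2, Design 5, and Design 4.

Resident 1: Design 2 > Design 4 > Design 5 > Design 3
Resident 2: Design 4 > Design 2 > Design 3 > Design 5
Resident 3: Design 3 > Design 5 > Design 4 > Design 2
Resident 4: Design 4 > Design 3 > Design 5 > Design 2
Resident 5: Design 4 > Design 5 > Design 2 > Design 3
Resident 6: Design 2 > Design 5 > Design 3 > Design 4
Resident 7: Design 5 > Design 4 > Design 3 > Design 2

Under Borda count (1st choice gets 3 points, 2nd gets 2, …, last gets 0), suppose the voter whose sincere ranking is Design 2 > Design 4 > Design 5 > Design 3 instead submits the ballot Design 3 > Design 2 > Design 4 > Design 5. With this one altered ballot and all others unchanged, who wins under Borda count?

Borda totals with the altered ballot: Design 3 11, Design 2 8, Design 5 10, Design 4 13.
The winner is unchanged: still Design 4.

Design 4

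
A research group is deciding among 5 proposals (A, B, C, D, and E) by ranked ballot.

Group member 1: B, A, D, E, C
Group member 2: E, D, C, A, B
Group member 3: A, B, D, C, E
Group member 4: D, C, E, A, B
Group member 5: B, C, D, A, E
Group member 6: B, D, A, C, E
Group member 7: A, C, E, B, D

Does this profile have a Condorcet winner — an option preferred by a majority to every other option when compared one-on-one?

Head-to-head results (7 voters total):
A vs B: A wins 4–3.
A vs C: A wins 4–3.
A vs D: D wins 4–3.
A vs E: A wins 5–2.
B vs C: B wins 4–3.
B vs D: B wins 5–2.
B vs E: B wins 4–3.
C vs D: D wins 5–2.
C vs E: C wins 5–2.
D vs E: D wins 5–2.
No candidate beats all others: A beats B beats D beats A, a majority cycle.

No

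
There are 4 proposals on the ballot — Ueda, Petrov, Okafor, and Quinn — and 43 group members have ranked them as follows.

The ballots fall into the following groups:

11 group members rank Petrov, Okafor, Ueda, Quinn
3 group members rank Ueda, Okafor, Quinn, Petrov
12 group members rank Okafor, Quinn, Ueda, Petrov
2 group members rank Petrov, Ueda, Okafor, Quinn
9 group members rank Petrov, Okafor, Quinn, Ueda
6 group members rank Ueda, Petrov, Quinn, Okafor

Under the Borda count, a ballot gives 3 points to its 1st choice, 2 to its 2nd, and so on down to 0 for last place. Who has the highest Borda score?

Borda scores:
  Ueda: 11·1 + 3·3 + 12·1 + 2·2 + 9·0 + 6·3 = 54
  Petrov: 11·3 + 3·0 + 12·0 + 2·3 + 9·3 + 6·2 = 78
  Okafor: 11·2 + 3·2 + 12·3 + 2·1 + 9·2 + 6·0 = 84
  Quinn: 11·0 + 3·1 + 12·2 + 2·0 + 9·1 + 6·1 = 42
Okafor has the highest total.

Okafor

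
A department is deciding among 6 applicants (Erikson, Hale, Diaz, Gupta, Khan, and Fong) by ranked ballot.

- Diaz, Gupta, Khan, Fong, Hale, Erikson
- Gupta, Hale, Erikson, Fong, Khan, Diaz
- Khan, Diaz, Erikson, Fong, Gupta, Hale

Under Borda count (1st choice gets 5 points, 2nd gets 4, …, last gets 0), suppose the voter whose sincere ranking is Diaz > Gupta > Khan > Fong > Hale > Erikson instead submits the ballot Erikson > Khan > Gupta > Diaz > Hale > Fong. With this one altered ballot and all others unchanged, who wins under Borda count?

Borda totals with the altered ballot: Erikson 11, Hale 5, Diaz 6, Gupta 9, Khan 10, Fong 4.
The switch changes the winner from Gupta to Erikson.

Erikson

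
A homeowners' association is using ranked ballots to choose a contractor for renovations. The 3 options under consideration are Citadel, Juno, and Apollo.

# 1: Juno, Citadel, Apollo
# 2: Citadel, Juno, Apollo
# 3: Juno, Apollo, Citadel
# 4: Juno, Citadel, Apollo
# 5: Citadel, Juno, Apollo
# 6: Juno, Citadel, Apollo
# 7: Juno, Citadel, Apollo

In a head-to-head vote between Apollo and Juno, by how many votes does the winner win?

Ballots ranking Apollo above Juno: 0.
Ballots ranking Juno above Apollo: 7.
Juno wins 7–0, a margin of 7.

7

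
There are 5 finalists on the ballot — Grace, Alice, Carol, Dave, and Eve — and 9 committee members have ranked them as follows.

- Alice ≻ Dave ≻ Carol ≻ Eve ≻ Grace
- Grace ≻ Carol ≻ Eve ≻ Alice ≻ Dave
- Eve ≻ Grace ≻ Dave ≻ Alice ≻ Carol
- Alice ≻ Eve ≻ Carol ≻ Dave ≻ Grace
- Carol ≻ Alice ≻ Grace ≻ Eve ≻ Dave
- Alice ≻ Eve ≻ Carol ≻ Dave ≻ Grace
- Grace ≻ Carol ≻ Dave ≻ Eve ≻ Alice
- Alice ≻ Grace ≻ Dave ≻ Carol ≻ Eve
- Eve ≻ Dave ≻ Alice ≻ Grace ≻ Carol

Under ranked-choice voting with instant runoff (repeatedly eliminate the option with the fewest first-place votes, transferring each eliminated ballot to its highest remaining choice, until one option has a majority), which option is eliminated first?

Dave

Round 1: Alice 4, Grace 2, Eve 2, Carol 1, Dave 0. Dave has the fewest and is eliminated.
Round 2: Alice 4, Grace 2, Eve 2, Carol 1. Carol has the fewest and is eliminated.
Round 3: Alice 5, Grace 2, Eve 2. Alice has a majority.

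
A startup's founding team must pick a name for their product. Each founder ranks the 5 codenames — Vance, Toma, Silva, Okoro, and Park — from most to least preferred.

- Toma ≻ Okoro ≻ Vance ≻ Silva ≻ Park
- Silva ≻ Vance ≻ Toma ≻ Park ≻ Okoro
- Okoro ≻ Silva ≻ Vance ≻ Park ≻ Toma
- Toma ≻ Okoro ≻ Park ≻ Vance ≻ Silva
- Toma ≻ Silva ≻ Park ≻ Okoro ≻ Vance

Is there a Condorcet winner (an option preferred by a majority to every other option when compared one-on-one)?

Head-to-head results (5 voters total):
Vance vs Toma: Toma wins 3–2.
Vance vs Silva: Silva wins 3–2.
Vance vs Okoro: Okoro wins 4–1.
Vance vs Park: Vance wins 3–2.
Toma vs Silva: Toma wins 3–2.
Toma vs Okoro: Toma wins 4–1.
Toma vs Park: Toma wins 4–1.
Silva vs Okoro: Okoro wins 3–2.
Silva vs Park: Silva wins 4–1.
Okoro vs Park: Okoro wins 3–2.
Toma beats each rival — Vance (3–2), Silva (3–2), Okoro (4–1), Park (4–1) — so Toma is the Condorcet winner.

Yes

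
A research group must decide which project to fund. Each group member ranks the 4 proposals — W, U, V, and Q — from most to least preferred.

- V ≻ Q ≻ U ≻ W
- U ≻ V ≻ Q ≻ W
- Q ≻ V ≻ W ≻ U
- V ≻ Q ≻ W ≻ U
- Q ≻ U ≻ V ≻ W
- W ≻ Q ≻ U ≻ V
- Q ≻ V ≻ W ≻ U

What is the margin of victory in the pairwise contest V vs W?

5

Ballots ranking V above W: 6.
Ballots ranking W above V: 1.
V wins 6–1, a margin of 5.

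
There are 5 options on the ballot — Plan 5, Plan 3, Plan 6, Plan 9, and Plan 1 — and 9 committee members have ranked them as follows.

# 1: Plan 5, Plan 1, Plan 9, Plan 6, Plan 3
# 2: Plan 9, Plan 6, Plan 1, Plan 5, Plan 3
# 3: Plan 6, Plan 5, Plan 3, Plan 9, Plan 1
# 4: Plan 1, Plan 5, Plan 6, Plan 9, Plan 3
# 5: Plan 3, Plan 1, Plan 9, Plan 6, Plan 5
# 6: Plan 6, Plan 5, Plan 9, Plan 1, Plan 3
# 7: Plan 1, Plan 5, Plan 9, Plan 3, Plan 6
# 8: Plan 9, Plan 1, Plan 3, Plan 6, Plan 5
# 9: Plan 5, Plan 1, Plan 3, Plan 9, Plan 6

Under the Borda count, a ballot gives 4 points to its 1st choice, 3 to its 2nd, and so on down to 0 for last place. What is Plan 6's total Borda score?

Borda scores:
  Plan 5: 4 + 1 + 3 + 3 + 0 + 3 + 3 + 0 + 4 = 21
  Plan 3: 0 + 0 + 2 + 0 + 4 + 0 + 1 + 2 + 2 = 11
  Plan 6: 1 + 3 + 4 + 2 + 1 + 4 + 0 + 1 + 0 = 16
  Plan 9: 2 + 4 + 1 + 1 + 2 + 2 + 2 + 4 + 1 = 19
  Plan 1: 3 + 2 + 0 + 4 + 3 + 1 + 4 + 3 + 3 = 23

16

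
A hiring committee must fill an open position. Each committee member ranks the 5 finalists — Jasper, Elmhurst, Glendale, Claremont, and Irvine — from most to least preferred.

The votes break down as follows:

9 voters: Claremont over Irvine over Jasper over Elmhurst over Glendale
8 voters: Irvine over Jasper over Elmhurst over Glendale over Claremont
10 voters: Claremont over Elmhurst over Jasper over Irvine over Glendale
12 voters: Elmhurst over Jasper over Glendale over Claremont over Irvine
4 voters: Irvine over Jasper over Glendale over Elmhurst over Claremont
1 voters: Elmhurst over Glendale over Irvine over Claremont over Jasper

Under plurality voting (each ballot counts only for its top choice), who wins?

Claremont

First-place vote totals:
  Jasper: 0
  Elmhurst: 13
  Glendale: 0
  Claremont: 19
  Irvine: 12
Claremont has the most first-place votes.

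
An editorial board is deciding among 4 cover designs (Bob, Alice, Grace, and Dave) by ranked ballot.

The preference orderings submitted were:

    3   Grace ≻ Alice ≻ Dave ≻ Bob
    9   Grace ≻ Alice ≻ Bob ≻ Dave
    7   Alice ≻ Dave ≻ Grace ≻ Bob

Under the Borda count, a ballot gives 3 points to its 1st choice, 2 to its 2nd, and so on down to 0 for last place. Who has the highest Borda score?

Borda scores:
  Bob: 3·0 + 9·1 + 7·0 = 9
  Alice: 3·2 + 9·2 + 7·3 = 45
  Grace: 3·3 + 9·3 + 7·1 = 43
  Dave: 3·1 + 9·0 + 7·2 = 17
Alice has the highest total.

Alice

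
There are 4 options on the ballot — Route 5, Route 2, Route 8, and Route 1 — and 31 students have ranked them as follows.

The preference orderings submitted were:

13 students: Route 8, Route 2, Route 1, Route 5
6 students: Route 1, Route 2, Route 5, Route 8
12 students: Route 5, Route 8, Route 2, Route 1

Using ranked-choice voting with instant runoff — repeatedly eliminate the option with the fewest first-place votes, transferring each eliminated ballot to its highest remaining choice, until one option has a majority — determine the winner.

Round 1: Route 8 13, Route 5 12, Route 1 6, Route 2 0. Route 2 has the fewest and is eliminated.
Round 2: Route 8 13, Route 5 12, Route 1 6. Route 1 has the fewest and is eliminated.
Round 3: Route 5 18, Route 8 13. Route 5 has a majority.

Route 5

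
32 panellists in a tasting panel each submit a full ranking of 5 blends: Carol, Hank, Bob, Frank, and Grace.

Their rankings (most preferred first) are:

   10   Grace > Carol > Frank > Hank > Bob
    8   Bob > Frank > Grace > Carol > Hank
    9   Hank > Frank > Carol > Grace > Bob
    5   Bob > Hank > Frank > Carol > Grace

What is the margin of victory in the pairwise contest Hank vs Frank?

Ballots ranking Hank above Frank: 9+5 = 14.
Ballots ranking Frank above Hank: 10+8 = 18.
Frank wins 18–14, a margin of 4.

4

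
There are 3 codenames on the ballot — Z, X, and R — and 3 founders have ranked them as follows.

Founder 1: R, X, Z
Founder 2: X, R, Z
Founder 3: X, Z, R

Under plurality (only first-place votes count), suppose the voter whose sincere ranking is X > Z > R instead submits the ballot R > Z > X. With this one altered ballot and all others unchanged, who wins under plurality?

First-place totals with the altered ballot: Z 0, X 1, R 2.
The switch changes the winner from X to R.

R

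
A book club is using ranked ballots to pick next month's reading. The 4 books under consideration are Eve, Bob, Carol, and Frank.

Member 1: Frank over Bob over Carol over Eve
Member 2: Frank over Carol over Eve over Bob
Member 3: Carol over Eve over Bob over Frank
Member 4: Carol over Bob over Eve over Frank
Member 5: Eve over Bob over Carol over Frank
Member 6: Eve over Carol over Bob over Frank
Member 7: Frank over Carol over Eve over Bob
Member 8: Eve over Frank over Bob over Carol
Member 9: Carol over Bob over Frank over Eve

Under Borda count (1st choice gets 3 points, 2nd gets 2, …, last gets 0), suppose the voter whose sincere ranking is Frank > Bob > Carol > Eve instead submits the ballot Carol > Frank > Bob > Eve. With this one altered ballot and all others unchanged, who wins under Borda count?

Carol

Borda totals with the altered ballot: Eve 14, Bob 10, Carol 19, Frank 11.
The winner is unchanged: still Carol.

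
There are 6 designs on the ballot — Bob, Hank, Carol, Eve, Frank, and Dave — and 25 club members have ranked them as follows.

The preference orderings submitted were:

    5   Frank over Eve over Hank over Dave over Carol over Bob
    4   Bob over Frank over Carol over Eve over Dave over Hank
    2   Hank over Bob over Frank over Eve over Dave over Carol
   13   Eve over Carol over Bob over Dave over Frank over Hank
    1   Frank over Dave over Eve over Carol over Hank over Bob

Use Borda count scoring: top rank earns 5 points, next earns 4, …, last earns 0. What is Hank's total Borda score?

26

Borda scores:
  Bob: 5·0 + 4·5 + 2·4 + 13·3 + 0 = 67
  Hank: 5·3 + 4·0 + 2·5 + 13·0 + 1 = 26
  Carol: 5·1 + 4·3 + 2·0 + 13·4 + 2 = 71
  Eve: 5·4 + 4·2 + 2·2 + 13·5 + 3 = 100
  Frank: 5·5 + 4·4 + 2·3 + 13·1 + 5 = 65
  Dave: 5·2 + 4·1 + 2·1 + 13·2 + 4 = 46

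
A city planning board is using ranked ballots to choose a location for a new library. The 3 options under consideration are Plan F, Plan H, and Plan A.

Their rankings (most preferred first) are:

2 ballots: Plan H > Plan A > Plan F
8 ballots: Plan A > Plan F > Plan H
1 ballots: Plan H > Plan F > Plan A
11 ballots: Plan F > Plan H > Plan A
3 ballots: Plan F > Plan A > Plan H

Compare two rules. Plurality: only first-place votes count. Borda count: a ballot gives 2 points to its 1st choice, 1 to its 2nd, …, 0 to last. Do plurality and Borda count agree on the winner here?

Plurality first-place counts: Plan F 14, Plan H 3, Plan A 8 → Plan F.
Borda totals: Plan F 37, Plan H 17, Plan A 21 → Plan F.
The two rules agree on Plan F.

Yes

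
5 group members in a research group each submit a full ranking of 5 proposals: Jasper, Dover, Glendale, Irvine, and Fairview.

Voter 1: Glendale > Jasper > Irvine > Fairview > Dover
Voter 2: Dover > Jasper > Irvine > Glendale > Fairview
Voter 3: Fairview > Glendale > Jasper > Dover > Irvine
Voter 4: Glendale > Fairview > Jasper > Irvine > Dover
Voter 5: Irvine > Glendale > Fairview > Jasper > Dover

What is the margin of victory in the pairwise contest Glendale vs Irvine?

Ballots ranking Glendale above Irvine: 3.
Ballots ranking Irvine above Glendale: 2.
Glendale wins 3–2, a margin of 1.

1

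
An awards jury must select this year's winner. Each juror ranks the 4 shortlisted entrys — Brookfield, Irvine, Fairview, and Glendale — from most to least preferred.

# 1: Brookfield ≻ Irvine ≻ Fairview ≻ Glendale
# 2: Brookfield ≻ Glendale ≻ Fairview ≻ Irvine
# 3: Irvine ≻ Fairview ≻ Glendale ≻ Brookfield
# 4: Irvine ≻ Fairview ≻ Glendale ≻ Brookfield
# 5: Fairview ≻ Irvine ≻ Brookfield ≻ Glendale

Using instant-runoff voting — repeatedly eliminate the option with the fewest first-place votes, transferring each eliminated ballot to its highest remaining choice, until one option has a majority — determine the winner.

Irvine

Round 1: Brookfield 2, Irvine 2, Fairview 1, Glendale 0. Glendale has the fewest and is eliminated.
Round 2: Brookfield 2, Irvine 2, Fairview 1. Fairview has the fewest and is eliminated.
Round 3: Irvine 3, Brookfield 2. Irvine has a majority.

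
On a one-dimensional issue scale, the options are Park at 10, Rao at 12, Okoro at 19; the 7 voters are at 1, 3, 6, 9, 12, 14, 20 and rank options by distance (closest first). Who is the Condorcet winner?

With single-peaked preferences on a line, the Condorcet winner is the candidate closest to the median voter.
The median voter (position 9) is closest to Park at 10.
Check: Park vs Okoro — voters closer to Park: 6 of 7.

Park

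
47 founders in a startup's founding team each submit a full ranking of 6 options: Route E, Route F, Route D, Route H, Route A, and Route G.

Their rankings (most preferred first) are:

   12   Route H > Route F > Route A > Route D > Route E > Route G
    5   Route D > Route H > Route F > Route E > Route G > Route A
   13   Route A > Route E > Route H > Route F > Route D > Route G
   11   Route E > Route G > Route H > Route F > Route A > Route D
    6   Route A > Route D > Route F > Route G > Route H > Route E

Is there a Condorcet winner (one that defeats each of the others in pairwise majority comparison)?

Head-to-head results (47 voters total):
Route E vs Route F: Route E wins 24–23.
Route E vs Route D: Route E wins 24–23.
Route E vs Route H: Route E wins 24–23.
Route E vs Route A: Route A wins 31–16.
Route E vs Route G: Route E wins 41–6.
Route F vs Route D: Route F wins 36–11.
Route F vs Route H: Route H wins 41–6.
Route F vs Route A: Route F wins 28–19.
Route F vs Route G: Route F wins 36–11.
Route D vs Route H: Route H wins 36–11.
Route D vs Route A: Route A wins 42–5.
Route D vs Route G: Route D wins 36–11.
Route H vs Route A: Route H wins 28–19.
Route H vs Route G: Route H wins 30–17.
Route A vs Route G: Route A wins 31–16.
No candidate beats all others: Route E beats Route F beats Route A beats Route E, a majority cycle.

No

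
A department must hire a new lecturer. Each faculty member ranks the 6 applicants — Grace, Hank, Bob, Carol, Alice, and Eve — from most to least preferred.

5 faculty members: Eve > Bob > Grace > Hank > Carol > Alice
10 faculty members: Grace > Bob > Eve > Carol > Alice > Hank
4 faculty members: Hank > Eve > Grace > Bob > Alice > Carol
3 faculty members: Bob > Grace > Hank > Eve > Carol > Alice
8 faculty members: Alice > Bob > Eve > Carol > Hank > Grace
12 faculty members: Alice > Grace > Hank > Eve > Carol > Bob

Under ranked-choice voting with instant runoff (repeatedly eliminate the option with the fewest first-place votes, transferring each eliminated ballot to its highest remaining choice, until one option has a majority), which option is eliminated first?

Round 1: Alice 20, Grace 10, Eve 5, Hank 4, Bob 3, Carol 0. Carol has the fewest and is eliminated.
Round 2: Alice 20, Grace 10, Eve 5, Hank 4, Bob 3. Bob has the fewest and is eliminated.
Round 3: Alice 20, Grace 13, Eve 5, Hank 4. Hank has the fewest and is eliminated.
Round 4: Alice 20, Grace 13, Eve 9. Eve has the fewest and is eliminated.
Round 5: Grace 22, Alice 20. Grace has a majority.

Carol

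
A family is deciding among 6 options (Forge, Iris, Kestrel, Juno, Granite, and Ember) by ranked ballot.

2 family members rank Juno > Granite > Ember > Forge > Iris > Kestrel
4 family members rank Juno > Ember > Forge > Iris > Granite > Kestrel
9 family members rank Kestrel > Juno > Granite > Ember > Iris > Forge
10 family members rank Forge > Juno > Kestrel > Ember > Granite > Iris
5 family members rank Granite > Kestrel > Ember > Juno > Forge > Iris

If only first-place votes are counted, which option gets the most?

Forge

First-place vote totals:
  Forge: 10
  Iris: 0
  Kestrel: 9
  Juno: 6
  Granite: 5
  Ember: 0
Forge has the most first-place votes.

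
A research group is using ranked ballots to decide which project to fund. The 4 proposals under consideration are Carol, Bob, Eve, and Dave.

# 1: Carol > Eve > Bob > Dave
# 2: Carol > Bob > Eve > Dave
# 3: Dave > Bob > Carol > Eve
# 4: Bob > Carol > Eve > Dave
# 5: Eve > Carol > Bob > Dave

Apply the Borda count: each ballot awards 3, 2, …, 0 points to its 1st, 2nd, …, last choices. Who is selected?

Borda scores:
  Carol: 3 + 3 + 1 + 2 + 2 = 11
  Bob: 1 + 2 + 2 + 3 + 1 = 9
  Eve: 2 + 1 + 0 + 1 + 3 = 7
  Dave: 0 + 0 + 3 + 0 + 0 = 3
Carol has the highest total.

Carol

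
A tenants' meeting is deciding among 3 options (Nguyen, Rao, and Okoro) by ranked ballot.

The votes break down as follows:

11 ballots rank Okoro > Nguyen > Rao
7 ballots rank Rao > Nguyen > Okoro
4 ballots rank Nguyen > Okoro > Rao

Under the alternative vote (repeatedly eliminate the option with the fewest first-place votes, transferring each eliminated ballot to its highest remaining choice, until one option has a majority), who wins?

Okoro

Round 1: Okoro 11, Rao 7, Nguyen 4. Nguyen has the fewest and is eliminated.
Round 2: Okoro 15, Rao 7. Okoro has a majority.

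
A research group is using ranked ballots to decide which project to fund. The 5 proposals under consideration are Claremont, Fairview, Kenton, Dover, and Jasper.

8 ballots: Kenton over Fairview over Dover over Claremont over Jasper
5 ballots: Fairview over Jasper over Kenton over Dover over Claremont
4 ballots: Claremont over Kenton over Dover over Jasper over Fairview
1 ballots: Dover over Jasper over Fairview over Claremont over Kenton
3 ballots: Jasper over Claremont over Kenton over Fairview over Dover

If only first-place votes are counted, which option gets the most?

First-place vote totals:
  Claremont: 4
  Fairview: 5
  Kenton: 8
  Dover: 1
  Jasper: 3
Kenton has the most first-place votes.

Kenton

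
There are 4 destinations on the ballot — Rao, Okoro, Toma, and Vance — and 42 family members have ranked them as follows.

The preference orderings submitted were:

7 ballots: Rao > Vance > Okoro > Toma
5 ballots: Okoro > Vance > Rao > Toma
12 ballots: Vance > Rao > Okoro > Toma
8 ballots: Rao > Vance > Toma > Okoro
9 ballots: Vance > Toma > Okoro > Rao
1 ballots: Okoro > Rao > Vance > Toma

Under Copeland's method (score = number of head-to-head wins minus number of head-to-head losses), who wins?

Pairwise results:
  Rao vs Okoro: Rao wins 27–15.
  Rao vs Toma: Rao wins 33–9.
  Rao vs Vance: Vance wins 26–16.
  Okoro vs Toma: Okoro wins 25–17.
  Okoro vs Vance: Vance wins 36–6.
  Toma vs Vance: Vance wins 42–0.
Copeland scores (wins − losses):
  Rao: 2 − 1 = 1
  Okoro: 1 − 2 = -1
  Toma: 0 − 3 = -3
  Vance: 3 − 0 = 3
Vance has the best Copeland score.

Vance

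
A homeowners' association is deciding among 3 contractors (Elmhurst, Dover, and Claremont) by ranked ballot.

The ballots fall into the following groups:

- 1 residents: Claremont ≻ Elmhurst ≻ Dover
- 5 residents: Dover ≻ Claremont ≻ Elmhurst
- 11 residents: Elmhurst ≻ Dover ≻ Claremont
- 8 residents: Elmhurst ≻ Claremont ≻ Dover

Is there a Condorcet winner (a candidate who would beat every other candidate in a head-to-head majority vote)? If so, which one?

Head-to-head results (25 voters total):
Elmhurst vs Dover: Elmhurst wins 20–5.
Elmhurst vs Claremont: Elmhurst wins 19–6.
Dover vs Claremont: Dover wins 16–9.
Elmhurst beats each rival — Dover (20–5), Claremont (19–6) — so Elmhurst is the Condorcet winner.

Elmhurst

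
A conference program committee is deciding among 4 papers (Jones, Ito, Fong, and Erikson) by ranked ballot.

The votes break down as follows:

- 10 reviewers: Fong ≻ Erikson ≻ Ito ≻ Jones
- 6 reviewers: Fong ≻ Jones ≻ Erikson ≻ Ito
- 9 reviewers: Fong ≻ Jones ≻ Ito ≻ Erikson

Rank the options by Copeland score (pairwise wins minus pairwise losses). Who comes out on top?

Fong

Pairwise results:
  Jones vs Ito: Jones wins 15–10.
  Jones vs Fong: Fong wins 25–0.
  Jones vs Erikson: Jones wins 15–10.
  Ito vs Fong: Fong wins 25–0.
  Ito vs Erikson: Erikson wins 16–9.
  Fong vs Erikson: Fong wins 25–0.
Copeland scores (wins − losses):
  Jones: 2 − 1 = 1
  Ito: 0 − 3 = -3
  Fong: 3 − 0 = 3
  Erikson: 1 − 2 = -1
Fong has the best Copeland score.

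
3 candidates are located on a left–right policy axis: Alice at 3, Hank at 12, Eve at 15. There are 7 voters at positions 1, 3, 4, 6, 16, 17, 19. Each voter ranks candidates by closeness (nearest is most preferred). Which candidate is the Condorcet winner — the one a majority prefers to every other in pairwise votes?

With single-peaked preferences on a line, the Condorcet winner is the candidate closest to the median voter.
The median voter (position 6) is closest to Alice at 3.
Check: Alice vs Eve — voters closer to Alice: 4 of 7.

Alice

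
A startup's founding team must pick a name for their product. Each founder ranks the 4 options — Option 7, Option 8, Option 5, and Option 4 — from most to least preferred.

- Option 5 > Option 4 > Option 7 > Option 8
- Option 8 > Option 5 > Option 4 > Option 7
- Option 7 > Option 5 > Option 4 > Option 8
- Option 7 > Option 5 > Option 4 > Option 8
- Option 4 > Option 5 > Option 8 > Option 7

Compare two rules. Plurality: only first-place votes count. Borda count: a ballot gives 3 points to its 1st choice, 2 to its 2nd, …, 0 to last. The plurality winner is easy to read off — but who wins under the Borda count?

Plurality first-place counts: Option 7 2, Option 8 1, Option 5 1, Option 4 1 → Option 7.
Borda totals: Option 7 7, Option 8 4, Option 5 11, Option 4 8 → Option 5.

Option 5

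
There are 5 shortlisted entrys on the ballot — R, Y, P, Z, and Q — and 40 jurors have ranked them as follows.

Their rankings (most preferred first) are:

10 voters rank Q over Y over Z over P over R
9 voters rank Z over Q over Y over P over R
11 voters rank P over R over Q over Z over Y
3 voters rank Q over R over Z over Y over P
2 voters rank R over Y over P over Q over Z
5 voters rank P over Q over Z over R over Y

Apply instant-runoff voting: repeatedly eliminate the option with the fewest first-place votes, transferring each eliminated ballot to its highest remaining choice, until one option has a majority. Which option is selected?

Q

Round 1: P 16, Q 13, Z 9, R 2, Y 0. Y has the fewest and is eliminated.
Round 2: P 16, Q 13, Z 9, R 2. R has the fewest and is eliminated.
Round 3: P 18, Q 13, Z 9. Z has the fewest and is eliminated.
Round 4: Q 22, P 18. Q has a majority.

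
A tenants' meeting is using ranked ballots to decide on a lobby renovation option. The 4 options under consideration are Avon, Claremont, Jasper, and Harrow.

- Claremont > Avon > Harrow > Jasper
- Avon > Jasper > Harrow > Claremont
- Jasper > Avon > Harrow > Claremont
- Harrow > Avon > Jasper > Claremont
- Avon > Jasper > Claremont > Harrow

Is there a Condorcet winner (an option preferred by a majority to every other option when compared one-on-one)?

Yes

Head-to-head results (5 voters total):
Avon vs Claremont: Avon wins 4–1.
Avon vs Jasper: Avon wins 4–1.
Avon vs Harrow: Avon wins 4–1.
Claremont vs Jasper: Jasper wins 4–1.
Claremont vs Harrow: Harrow wins 3–2.
Jasper vs Harrow: Jasper wins 3–2.
Avon beats each rival — Claremont (4–1), Jasper (4–1), Harrow (4–1) — so Avon is the Condorcet winner.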